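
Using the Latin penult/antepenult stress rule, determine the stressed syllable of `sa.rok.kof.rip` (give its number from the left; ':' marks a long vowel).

3

Classical Latin: stress the penult if heavy (long vowel or closed), else the antepenult.
Weights: 2 rok H, 3 kof H, 4 rip H.
The penult (syllable 3, kof) is heavy, so it takes stress.
Stress on syllable 3: sa.rok.ˈkof.rip.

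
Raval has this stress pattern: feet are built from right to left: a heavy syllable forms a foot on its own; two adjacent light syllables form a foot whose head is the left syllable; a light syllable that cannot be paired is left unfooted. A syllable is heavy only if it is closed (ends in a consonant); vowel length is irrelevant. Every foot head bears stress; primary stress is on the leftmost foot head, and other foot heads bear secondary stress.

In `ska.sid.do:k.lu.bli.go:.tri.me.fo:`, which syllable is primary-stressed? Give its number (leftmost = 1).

Weights: 1 ska L, 2 sid H, 3 do:k H, 4 lu L, 5 bli L, 6 go: L, 7 tri L, 8 me L, 9 fo: L.
Parse right to left (heavy = foot alone; LL = one foot; stranded L unfooted): ska (ˈsid) (ˈdo:k) (ˈlu.bli) (ˈgo:.tri) (ˈme.fo:).
Foot heads: 2, 3, 4, 6, 8.
Primary stress on the leftmost head = syllable 2.
Primary stress: syllable 2 → ska.ˈsid.do:k.lu.bli.go:.tri.me.fo:.

2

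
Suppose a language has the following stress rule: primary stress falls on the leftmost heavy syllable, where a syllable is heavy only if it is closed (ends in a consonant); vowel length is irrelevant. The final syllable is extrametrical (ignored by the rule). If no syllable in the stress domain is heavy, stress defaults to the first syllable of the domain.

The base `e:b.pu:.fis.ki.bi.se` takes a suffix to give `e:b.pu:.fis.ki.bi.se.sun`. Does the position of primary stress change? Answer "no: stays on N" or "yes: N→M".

Base `e:b.pu:.fis.ki.bi.se` (6 syllables):
  The final syllable (6, se) is extrametrical; the stress domain is syllables 1–5.
  Weights: 1 e:b H, 2 pu: L, 3 fis H, 4 ki L, 5 bi L.
  Heavy syllables in the domain: 1, 3. The leftmost is syllable 1 (e:b).
  → primary stress on syllable 1.
Suffixed `e:b.pu:.fis.ki.bi.se.sun` (7 syllables):
  The final syllable (7, sun) is extrametrical; the stress domain is syllables 1–6.
  Weights: 1 e:b H, 2 pu: L, 3 fis H, 4 ki L, 5 bi L, 6 se L.
  Heavy syllables in the domain: 1, 3. The leftmost is syllable 1 (e:b).
  → primary stress on syllable 1.

no: stays on 1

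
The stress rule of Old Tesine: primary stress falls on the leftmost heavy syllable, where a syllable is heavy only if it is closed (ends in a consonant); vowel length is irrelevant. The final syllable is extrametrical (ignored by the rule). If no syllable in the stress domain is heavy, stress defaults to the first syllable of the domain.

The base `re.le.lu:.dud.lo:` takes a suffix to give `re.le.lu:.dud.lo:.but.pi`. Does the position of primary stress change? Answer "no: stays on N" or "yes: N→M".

Base `re.le.lu:.dud.lo:` (5 syllables):
  The final syllable (5, lo:) is extrametrical; the stress domain is syllables 1–4.
  Weights: 1 re L, 2 le L, 3 lu: L, 4 dud H.
  Heavy syllables in the domain: 4. The leftmost is syllable 4 (dud).
  → primary stress on syllable 4.
Suffixed `re.le.lu:.dud.lo:.but.pi` (7 syllables):
  The final syllable (7, pi) is extrametrical; the stress domain is syllables 1–6.
  Weights: 1 re L, 2 le L, 3 lu: L, 4 dud H, 5 lo: L, 6 but H.
  Heavy syllables in the domain: 4, 6. The leftmost is syllable 4 (dud).
  → primary stress on syllable 4.

no: stays on 4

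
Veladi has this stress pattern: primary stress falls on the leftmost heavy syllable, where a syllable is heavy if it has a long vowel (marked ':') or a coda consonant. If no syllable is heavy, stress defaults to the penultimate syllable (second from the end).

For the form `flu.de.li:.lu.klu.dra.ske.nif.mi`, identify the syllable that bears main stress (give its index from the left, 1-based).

3

Weights: 1 flu L, 2 de L, 3 li: H, 4 lu L, 5 klu L, 6 dra L, 7 ske L, 8 nif H, 9 mi L.
Heavy syllables in the domain: 3, 8. The leftmost is syllable 3 (li:).
Primary stress: syllable 3 → flu.de.ˈli:.lu.klu.dra.ske.nif.mi.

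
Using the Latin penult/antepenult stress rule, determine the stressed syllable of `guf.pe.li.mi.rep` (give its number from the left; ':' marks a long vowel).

3

Classical Latin: stress the penult if heavy (long vowel or closed), else the antepenult.
Weights: 3 li L, 4 mi L, 5 rep H.
The penult (syllable 4, mi) is light, so stress falls on the antepenult (syllable 3, li).
Stress on syllable 3: guf.pe.ˈli.mi.rep.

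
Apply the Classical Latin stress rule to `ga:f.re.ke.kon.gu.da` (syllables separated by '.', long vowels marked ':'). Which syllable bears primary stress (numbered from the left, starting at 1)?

4

Classical Latin: stress the penult if heavy (long vowel or closed), else the antepenult.
Weights: 4 kon H, 5 gu L, 6 da L.
The penult (syllable 5, gu) is light, so stress falls on the antepenult (syllable 4, kon).
Stress on syllable 4: ga:f.re.ke.ˈkon.gu.da.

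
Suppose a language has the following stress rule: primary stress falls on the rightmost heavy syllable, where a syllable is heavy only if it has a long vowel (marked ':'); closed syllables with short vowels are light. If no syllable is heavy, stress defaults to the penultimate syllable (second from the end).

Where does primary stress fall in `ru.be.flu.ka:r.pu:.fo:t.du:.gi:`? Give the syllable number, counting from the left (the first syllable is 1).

8

Weights: 1 ru L, 2 be L, 3 flu L, 4 ka:r H, 5 pu: H, 6 fo:t H, 7 du: H, 8 gi: H.
Heavy syllables in the domain: 4, 5, 6, 7, 8. The rightmost is syllable 8 (gi:).
Primary stress: syllable 8 → ru.be.flu.ka:r.pu:.fo:t.du:.ˈgi:.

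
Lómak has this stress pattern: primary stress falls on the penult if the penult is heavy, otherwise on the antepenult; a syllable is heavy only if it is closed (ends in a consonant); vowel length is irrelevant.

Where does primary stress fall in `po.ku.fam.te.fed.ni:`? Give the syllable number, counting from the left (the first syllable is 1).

Weights: 4 te L, 5 fed H, 6 ni: L.
The penult (syllable 5, fed) is heavy, so it takes stress.
Primary stress: syllable 5 → po.ku.fam.te.ˈfed.ni:.

5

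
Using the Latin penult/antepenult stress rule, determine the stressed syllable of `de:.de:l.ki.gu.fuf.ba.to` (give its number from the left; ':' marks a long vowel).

Classical Latin: stress the penult if heavy (long vowel or closed), else the antepenult.
Weights: 5 fuf H, 6 ba L, 7 to L.
The penult (syllable 6, ba) is light, so stress falls on the antepenult (syllable 5, fuf).
Stress on syllable 5: de:.de:l.ki.gu.ˈfuf.ba.to.

5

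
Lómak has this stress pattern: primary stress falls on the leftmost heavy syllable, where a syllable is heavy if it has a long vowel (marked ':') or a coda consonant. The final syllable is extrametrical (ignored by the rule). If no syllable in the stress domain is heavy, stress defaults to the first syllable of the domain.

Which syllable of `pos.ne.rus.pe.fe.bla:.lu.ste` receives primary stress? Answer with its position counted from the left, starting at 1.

The final syllable (8, ste) is extrametrical; the stress domain is syllables 1–7.
Weights: 1 pos H, 2 ne L, 3 rus H, 4 pe L, 5 fe L, 6 bla: H, 7 lu L.
Heavy syllables in the domain: 1, 3, 6. The leftmost is syllable 1 (pos).
Primary stress: syllable 1 → ˈpos.ne.rus.pe.fe.bla:.lu.ste.

1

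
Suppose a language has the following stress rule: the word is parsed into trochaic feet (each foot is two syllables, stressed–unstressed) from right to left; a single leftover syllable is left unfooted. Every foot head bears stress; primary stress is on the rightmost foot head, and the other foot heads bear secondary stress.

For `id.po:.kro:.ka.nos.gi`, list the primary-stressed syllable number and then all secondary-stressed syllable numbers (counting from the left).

Parse right to left into trochaic (ˈσσ) feet: (ˈid.po:) (ˈkro:.ka) (ˈnos.gi).
Foot heads (stressed positions): 1, 3, 5.
End Rule Rightmost: primary stress on the rightmost head = syllable 5.
Secondary stress on 1, 3: ˌid.po:.ˌkro:.ka.ˈnos.gi.

primary 5, secondary 1, 3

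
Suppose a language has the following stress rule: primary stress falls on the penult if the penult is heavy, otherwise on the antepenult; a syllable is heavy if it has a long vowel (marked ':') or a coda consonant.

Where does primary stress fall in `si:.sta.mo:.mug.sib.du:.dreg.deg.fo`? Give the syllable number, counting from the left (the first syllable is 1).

8

Weights: 7 dreg H, 8 deg H, 9 fo L.
The penult (syllable 8, deg) is heavy, so it takes stress.
Primary stress: syllable 8 → si:.sta.mo:.mug.sib.du:.dreg.ˈdeg.fo.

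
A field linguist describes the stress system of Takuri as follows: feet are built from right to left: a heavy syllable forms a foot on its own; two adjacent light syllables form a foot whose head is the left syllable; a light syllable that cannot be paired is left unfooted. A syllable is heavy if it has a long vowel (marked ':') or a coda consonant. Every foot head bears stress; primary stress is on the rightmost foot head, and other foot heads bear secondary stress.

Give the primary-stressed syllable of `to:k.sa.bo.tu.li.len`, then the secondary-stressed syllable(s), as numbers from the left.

Weights: 1 to:k H, 2 sa L, 3 bo L, 4 tu L, 5 li L, 6 len H.
Parse right to left (heavy = foot alone; LL = one foot; stranded L unfooted): (ˈto:k) (ˈsa.bo) (ˈtu.li) (ˈlen).
Foot heads: 1, 2, 4, 6.
Primary stress on the rightmost head = syllable 6.
Secondary stress on 1, 2, 4: ˌto:k.ˌsa.bo.ˌtu.li.ˈlen.

primary 6, secondary 1, 2, 4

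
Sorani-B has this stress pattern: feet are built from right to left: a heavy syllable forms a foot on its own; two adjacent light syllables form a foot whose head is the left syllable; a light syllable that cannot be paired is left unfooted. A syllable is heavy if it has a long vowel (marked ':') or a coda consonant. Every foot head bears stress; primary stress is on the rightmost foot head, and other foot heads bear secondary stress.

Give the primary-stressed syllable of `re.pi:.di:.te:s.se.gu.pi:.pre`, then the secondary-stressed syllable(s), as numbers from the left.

Weights: 1 re L, 2 pi: H, 3 di: H, 4 te:s H, 5 se L, 6 gu L, 7 pi: H, 8 pre L.
Parse right to left (heavy = foot alone; LL = one foot; stranded L unfooted): re (ˈpi:) (ˈdi:) (ˈte:s) (ˈse.gu) (ˈpi:) pre.
Foot heads: 2, 3, 4, 5, 7.
Primary stress on the rightmost head = syllable 7.
Secondary stress on 2, 3, 4, 5: re.ˌpi:.ˌdi:.ˌte:s.ˌse.gu.ˈpi:.pre.

primary 7, secondary 2, 3, 4, 5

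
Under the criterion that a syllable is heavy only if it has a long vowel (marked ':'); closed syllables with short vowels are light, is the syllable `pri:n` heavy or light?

`pri:n`: long vowel, closed (coda /n/). Long vowel → heavy.

heavy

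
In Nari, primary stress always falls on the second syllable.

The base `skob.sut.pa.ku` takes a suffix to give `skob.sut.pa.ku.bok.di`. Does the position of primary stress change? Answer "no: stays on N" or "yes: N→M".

Base `skob.sut.pa.ku` (4 syllables):
  The word has 4 syllables; the second syllable is syllable 2 (sut).
  → primary stress on syllable 2.
Suffixed `skob.sut.pa.ku.bok.di` (6 syllables):
  The word has 6 syllables; the second syllable is syllable 2 (sut).
  → primary stress on syllable 2.

no: stays on 2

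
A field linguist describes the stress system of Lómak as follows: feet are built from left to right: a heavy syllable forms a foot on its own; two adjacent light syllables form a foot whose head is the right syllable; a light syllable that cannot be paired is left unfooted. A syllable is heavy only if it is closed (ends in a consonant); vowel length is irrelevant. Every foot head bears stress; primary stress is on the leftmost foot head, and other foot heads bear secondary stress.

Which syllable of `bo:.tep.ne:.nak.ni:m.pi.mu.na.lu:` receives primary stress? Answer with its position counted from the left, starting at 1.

Weights: 1 bo: L, 2 tep H, 3 ne: L, 4 nak H, 5 ni:m H, 6 pi L, 7 mu L, 8 na L, 9 lu: L.
Parse left to right (heavy = foot alone; LL = one foot; stranded L unfooted): bo: (ˈtep) ne: (ˈnak) (ˈni:m) (pi.ˈmu) (na.ˈlu:).
Foot heads: 2, 4, 5, 7, 9.
Primary stress on the leftmost head = syllable 2.
Primary stress: syllable 2 → bo:.ˈtep.ne:.nak.ni:m.pi.mu.na.lu:.

2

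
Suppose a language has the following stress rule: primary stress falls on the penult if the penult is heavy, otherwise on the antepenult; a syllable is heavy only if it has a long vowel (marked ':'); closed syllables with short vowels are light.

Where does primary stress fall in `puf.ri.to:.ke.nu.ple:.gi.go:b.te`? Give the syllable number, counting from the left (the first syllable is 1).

Weights: 7 gi L, 8 go:b H, 9 te L.
The penult (syllable 8, go:b) is heavy, so it takes stress.
Primary stress: syllable 8 → puf.ri.to:.ke.nu.ple:.gi.ˈgo:b.te.

8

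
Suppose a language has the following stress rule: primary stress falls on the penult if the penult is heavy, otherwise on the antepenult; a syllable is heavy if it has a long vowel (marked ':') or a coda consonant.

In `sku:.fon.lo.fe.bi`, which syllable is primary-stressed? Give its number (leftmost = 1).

Weights: 3 lo L, 4 fe L, 5 bi L.
The penult (syllable 4, fe) is light, so stress falls on the antepenult (syllable 3, lo).
Primary stress: syllable 3 → sku:.fon.ˈlo.fe.bi.

3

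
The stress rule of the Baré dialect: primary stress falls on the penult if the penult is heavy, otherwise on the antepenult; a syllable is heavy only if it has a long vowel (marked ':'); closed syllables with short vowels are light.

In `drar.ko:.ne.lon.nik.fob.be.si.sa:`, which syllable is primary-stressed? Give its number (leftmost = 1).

7

Weights: 7 be L, 8 si L, 9 sa: H.
The penult (syllable 8, si) is light, so stress falls on the antepenult (syllable 7, be).
Primary stress: syllable 7 → drar.ko:.ne.lon.nik.fob.ˈbe.si.sa:.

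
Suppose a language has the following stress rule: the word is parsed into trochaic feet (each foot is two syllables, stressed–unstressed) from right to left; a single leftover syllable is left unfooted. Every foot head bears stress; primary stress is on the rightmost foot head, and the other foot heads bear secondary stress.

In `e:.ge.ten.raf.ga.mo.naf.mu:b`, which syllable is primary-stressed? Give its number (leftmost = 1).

7

Parse right to left into trochaic (ˈσσ) feet: (ˈe:.ge) (ˈten.raf) (ˈga.mo) (ˈnaf.mu:b).
Foot heads (stressed positions): 1, 3, 5, 7.
End Rule Rightmost: primary stress on the rightmost head = syllable 7.
Primary stress: syllable 7 → e:.ge.ten.raf.ga.mo.ˈnaf.mu:b.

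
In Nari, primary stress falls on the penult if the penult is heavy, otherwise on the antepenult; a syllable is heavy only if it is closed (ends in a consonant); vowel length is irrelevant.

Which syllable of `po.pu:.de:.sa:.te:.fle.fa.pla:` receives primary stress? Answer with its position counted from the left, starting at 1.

6

Weights: 6 fle L, 7 fa L, 8 pla: L.
The penult (syllable 7, fa) is light, so stress falls on the antepenult (syllable 6, fle).
Primary stress: syllable 6 → po.pu:.de:.sa:.te:.ˈfle.fa.pla:.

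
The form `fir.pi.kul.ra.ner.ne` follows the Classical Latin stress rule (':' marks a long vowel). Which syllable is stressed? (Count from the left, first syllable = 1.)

5

Classical Latin: stress the penult if heavy (long vowel or closed), else the antepenult.
Weights: 4 ra L, 5 ner H, 6 ne L.
The penult (syllable 5, ner) is heavy, so it takes stress.
Stress on syllable 5: fir.pi.kul.ra.ˈner.ne.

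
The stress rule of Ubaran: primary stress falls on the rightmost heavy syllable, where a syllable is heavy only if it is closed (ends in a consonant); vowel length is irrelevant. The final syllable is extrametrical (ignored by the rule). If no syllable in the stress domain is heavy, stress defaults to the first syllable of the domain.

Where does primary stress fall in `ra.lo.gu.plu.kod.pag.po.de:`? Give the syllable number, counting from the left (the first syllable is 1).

6

The final syllable (8, de:) is extrametrical; the stress domain is syllables 1–7.
Weights: 1 ra L, 2 lo L, 3 gu L, 4 plu L, 5 kod H, 6 pag H, 7 po L.
Heavy syllables in the domain: 5, 6. The rightmost is syllable 6 (pag).
Primary stress: syllable 6 → ra.lo.gu.plu.kod.ˈpag.po.de:.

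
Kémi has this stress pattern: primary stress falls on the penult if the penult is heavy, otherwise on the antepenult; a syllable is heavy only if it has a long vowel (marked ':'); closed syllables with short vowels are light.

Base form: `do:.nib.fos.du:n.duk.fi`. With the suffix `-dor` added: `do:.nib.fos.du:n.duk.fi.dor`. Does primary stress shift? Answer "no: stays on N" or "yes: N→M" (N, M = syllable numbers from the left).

Base `do:.nib.fos.du:n.duk.fi` (6 syllables):
  Weights: 4 du:n H, 5 duk L, 6 fi L.
  The penult (syllable 5, duk) is light, so stress falls on the antepenult (syllable 4, du:n).
  → primary stress on syllable 4.
Suffixed `do:.nib.fos.du:n.duk.fi.dor` (7 syllables):
  Weights: 5 duk L, 6 fi L, 7 dor L.
  The penult (syllable 6, fi) is light, so stress falls on the antepenult (syllable 5, duk).
  → primary stress on syllable 5.

yes: 4→5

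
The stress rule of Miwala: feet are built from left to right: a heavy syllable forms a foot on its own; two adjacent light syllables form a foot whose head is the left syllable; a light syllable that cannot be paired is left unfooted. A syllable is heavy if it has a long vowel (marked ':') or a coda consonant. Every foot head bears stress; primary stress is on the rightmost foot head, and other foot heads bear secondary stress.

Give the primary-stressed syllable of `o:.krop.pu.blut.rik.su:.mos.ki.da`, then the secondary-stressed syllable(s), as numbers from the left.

Weights: 1 o: H, 2 krop H, 3 pu L, 4 blut H, 5 rik H, 6 su: H, 7 mos H, 8 ki L, 9 da L.
Parse left to right (heavy = foot alone; LL = one foot; stranded L unfooted): (ˈo:) (ˈkrop) pu (ˈblut) (ˈrik) (ˈsu:) (ˈmos) (ˈki.da).
Foot heads: 1, 2, 4, 5, 6, 7, 8.
Primary stress on the rightmost head = syllable 8.
Secondary stress on 1, 2, 4, 5, 6, 7: ˌo:.ˌkrop.pu.ˌblut.ˌrik.ˌsu:.ˌmos.ˈki.da.

primary 8, secondary 1, 2, 4, 5, 6, 7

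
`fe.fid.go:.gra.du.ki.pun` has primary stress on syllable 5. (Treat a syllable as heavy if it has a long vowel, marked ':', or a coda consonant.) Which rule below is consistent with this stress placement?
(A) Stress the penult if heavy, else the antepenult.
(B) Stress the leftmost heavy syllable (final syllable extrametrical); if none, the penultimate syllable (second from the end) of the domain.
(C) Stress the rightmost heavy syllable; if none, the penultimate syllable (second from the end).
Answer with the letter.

Rule A → syllable 5 ✓.
Rule B → syllable 2 (observed: 5).
Rule C → syllable 7 (observed: 5).

A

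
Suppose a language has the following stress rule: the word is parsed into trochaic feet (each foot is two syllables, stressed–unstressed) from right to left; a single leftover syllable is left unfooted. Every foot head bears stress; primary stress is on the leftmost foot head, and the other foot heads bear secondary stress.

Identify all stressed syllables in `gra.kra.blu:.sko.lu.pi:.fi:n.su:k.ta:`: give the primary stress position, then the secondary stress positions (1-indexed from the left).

primary 2, secondary 4, 6, 8

Parse right to left into trochaic (ˈσσ) feet: gra (ˈkra.blu:) (ˈsko.lu) (ˈpi:.fi:n) (ˈsu:k.ta:). Syllable 1 is left unfooted.
Foot heads (stressed positions): 2, 4, 6, 8.
End Rule Leftmost: primary stress on the leftmost head = syllable 2.
Secondary stress on 4, 6, 8: gra.ˈkra.blu:.ˌsko.lu.ˌpi:.fi:n.ˌsu:k.ta:.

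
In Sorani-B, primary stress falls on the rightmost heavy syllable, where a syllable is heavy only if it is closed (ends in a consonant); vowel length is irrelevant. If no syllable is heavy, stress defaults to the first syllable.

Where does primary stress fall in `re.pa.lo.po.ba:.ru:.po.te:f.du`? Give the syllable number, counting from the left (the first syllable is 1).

8

Weights: 1 re L, 2 pa L, 3 lo L, 4 po L, 5 ba: L, 6 ru: L, 7 po L, 8 te:f H, 9 du L.
Heavy syllables in the domain: 8. The rightmost is syllable 8 (te:f).
Primary stress: syllable 8 → re.pa.lo.po.ba:.ru:.po.ˈte:f.du.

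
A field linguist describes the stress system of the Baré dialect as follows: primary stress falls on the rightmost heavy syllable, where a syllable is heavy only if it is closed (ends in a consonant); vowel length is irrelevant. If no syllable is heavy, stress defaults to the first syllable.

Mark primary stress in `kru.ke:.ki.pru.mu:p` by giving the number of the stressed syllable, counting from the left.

5

Weights: 1 kru L, 2 ke: L, 3 ki L, 4 pru L, 5 mu:p H.
Heavy syllables in the domain: 5. The rightmost is syllable 5 (mu:p).
Primary stress: syllable 5 → kru.ke:.ki.pru.ˈmu:p.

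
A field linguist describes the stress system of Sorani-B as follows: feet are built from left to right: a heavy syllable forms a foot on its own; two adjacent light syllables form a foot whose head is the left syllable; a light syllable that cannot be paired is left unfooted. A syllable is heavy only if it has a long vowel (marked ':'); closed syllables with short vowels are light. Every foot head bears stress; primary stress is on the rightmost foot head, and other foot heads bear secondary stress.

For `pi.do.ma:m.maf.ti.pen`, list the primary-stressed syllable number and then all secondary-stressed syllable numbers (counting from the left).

primary 4, secondary 1, 3

Weights: 1 pi L, 2 do L, 3 ma:m H, 4 maf L, 5 ti L, 6 pen L.
Parse left to right (heavy = foot alone; LL = one foot; stranded L unfooted): (ˈpi.do) (ˈma:m) (ˈmaf.ti) pen.
Foot heads: 1, 3, 4.
Primary stress on the rightmost head = syllable 4.
Secondary stress on 1, 3: ˌpi.do.ˌma:m.ˈmaf.ti.pen.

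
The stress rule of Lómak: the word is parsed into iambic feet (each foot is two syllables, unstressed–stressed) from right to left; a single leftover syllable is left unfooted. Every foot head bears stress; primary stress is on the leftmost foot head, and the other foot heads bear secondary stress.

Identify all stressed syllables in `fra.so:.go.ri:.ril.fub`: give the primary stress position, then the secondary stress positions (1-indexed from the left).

primary 2, secondary 4, 6

Parse right to left into iambic (σˈσ) feet: (fra.ˈso:) (go.ˈri:) (ril.ˈfub).
Foot heads (stressed positions): 2, 4, 6.
End Rule Leftmost: primary stress on the leftmost head = syllable 2.
Secondary stress on 4, 6: fra.ˈso:.go.ˌri:.ril.ˌfub.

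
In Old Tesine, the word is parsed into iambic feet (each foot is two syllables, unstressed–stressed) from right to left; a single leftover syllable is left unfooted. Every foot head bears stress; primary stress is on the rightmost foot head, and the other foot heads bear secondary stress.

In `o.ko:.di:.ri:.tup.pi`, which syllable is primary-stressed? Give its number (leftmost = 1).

6

Parse right to left into iambic (σˈσ) feet: (o.ˈko:) (di:.ˈri:) (tup.ˈpi).
Foot heads (stressed positions): 2, 4, 6.
End Rule Rightmost: primary stress on the rightmost head = syllable 6.
Primary stress: syllable 6 → o.ko:.di:.ri:.tup.ˈpi.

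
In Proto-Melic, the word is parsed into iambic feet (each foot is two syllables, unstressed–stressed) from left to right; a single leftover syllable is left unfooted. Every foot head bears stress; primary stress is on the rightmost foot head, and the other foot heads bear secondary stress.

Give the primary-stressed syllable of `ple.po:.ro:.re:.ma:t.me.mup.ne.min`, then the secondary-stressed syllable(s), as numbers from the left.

primary 8, secondary 2, 4, 6

Parse left to right into iambic (σˈσ) feet: (ple.ˈpo:) (ro:.ˈre:) (ma:t.ˈme) (mup.ˈne) min. Syllable 9 is left unfooted.
Foot heads (stressed positions): 2, 4, 6, 8.
End Rule Rightmost: primary stress on the rightmost head = syllable 8.
Secondary stress on 2, 4, 6: ple.ˌpo:.ro:.ˌre:.ma:t.ˌme.mup.ˈne.min.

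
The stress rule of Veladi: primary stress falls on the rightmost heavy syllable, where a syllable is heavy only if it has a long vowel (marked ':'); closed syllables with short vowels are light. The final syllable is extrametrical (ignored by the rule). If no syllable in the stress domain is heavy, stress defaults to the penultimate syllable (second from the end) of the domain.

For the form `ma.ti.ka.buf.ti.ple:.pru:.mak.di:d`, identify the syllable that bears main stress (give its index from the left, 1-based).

The final syllable (9, di:d) is extrametrical; the stress domain is syllables 1–8.
Weights: 1 ma L, 2 ti L, 3 ka L, 4 buf L, 5 ti L, 6 ple: H, 7 pru: H, 8 mak L.
Heavy syllables in the domain: 6, 7. The rightmost is syllable 7 (pru:).
Primary stress: syllable 7 → ma.ti.ka.buf.ti.ple:.ˈpru:.mak.di:d.

7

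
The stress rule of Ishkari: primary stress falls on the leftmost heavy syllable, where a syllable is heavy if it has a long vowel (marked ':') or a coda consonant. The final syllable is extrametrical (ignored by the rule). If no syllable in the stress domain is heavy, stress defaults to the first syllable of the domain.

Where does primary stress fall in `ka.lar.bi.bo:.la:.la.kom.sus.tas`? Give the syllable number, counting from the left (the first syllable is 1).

2

The final syllable (9, tas) is extrametrical; the stress domain is syllables 1–8.
Weights: 1 ka L, 2 lar H, 3 bi L, 4 bo: H, 5 la: H, 6 la L, 7 kom H, 8 sus H.
Heavy syllables in the domain: 2, 4, 5, 7, 8. The leftmost is syllable 2 (lar).
Primary stress: syllable 2 → ka.ˈlar.bi.bo:.la:.la.kom.sus.tas.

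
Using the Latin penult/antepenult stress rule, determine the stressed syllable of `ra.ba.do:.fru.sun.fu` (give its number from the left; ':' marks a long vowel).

5

Classical Latin: stress the penult if heavy (long vowel or closed), else the antepenult.
Weights: 4 fru L, 5 sun H, 6 fu L.
The penult (syllable 5, sun) is heavy, so it takes stress.
Stress on syllable 5: ra.ba.do:.fru.ˈsun.fu.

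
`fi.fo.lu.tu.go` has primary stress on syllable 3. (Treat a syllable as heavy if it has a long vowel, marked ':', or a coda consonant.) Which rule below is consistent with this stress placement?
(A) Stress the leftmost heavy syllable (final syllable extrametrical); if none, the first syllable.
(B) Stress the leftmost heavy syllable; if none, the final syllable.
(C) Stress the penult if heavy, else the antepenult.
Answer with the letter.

Rule A → syllable 1 (observed: 3).
Rule B → syllable 5 (observed: 3).
Rule C → syllable 3 ✓.

C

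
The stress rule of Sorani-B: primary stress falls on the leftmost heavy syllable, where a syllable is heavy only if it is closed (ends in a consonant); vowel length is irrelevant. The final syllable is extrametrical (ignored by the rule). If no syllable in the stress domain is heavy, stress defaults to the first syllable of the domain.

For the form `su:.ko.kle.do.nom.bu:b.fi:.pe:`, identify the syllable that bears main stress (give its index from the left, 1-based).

The final syllable (8, pe:) is extrametrical; the stress domain is syllables 1–7.
Weights: 1 su: L, 2 ko L, 3 kle L, 4 do L, 5 nom H, 6 bu:b H, 7 fi: L.
Heavy syllables in the domain: 5, 6. The leftmost is syllable 5 (nom).
Primary stress: syllable 5 → su:.ko.kle.do.ˈnom.bu:b.fi:.pe:.

5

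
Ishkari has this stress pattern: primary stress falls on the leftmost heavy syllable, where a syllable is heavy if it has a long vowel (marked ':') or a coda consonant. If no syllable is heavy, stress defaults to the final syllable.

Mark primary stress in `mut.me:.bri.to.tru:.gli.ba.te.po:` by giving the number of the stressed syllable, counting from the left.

Weights: 1 mut H, 2 me: H, 3 bri L, 4 to L, 5 tru: H, 6 gli L, 7 ba L, 8 te L, 9 po: H.
Heavy syllables in the domain: 1, 2, 5, 9. The leftmost is syllable 1 (mut).
Primary stress: syllable 1 → ˈmut.me:.bri.to.tru:.gli.ba.te.po:.

1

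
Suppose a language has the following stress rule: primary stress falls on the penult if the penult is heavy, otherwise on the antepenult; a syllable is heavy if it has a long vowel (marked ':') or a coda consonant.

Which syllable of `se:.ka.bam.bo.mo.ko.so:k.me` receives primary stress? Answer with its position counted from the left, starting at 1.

Weights: 6 ko L, 7 so:k H, 8 me L.
The penult (syllable 7, so:k) is heavy, so it takes stress.
Primary stress: syllable 7 → se:.ka.bam.bo.mo.ko.ˈso:k.me.

7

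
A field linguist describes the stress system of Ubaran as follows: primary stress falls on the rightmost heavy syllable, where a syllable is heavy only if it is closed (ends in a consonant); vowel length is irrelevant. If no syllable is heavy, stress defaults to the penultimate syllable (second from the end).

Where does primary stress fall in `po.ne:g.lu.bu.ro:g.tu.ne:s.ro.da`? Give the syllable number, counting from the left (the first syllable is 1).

Weights: 1 po L, 2 ne:g H, 3 lu L, 4 bu L, 5 ro:g H, 6 tu L, 7 ne:s H, 8 ro L, 9 da L.
Heavy syllables in the domain: 2, 5, 7. The rightmost is syllable 7 (ne:s).
Primary stress: syllable 7 → po.ne:g.lu.bu.ro:g.tu.ˈne:s.ro.da.

7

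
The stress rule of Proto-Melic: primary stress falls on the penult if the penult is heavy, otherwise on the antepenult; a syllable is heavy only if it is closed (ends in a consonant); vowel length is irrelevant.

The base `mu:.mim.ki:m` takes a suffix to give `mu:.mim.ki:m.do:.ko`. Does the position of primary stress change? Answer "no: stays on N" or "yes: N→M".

yes: 2→3

Base `mu:.mim.ki:m` (3 syllables):
  Weights: 1 mu: L, 2 mim H, 3 ki:m H.
  The penult (syllable 2, mim) is heavy, so it takes stress.
  → primary stress on syllable 2.
Suffixed `mu:.mim.ki:m.do:.ko` (5 syllables):
  Weights: 3 ki:m H, 4 do: L, 5 ko L.
  The penult (syllable 4, do:) is light, so stress falls on the antepenult (syllable 3, ki:m).
  → primary stress on syllable 3.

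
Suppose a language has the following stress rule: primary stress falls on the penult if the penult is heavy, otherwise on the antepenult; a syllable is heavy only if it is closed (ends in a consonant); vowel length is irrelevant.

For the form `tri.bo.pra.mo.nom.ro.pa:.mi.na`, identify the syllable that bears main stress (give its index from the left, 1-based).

7

Weights: 7 pa: L, 8 mi L, 9 na L.
The penult (syllable 8, mi) is light, so stress falls on the antepenult (syllable 7, pa:).
Primary stress: syllable 7 → tri.bo.pra.mo.nom.ro.ˈpa:.mi.na.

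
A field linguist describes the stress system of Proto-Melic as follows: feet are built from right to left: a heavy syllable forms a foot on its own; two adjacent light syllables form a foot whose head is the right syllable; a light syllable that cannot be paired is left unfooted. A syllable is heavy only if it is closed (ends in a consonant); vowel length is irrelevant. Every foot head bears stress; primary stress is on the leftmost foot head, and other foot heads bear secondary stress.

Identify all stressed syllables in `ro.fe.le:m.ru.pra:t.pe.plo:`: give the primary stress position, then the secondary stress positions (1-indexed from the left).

Weights: 1 ro L, 2 fe L, 3 le:m H, 4 ru L, 5 pra:t H, 6 pe L, 7 plo: L.
Parse right to left (heavy = foot alone; LL = one foot; stranded L unfooted): (ro.ˈfe) (ˈle:m) ru (ˈpra:t) (pe.ˈplo:).
Foot heads: 2, 3, 5, 7.
Primary stress on the leftmost head = syllable 2.
Secondary stress on 3, 5, 7: ro.ˈfe.ˌle:m.ru.ˌpra:t.pe.ˌplo:.

primary 2, secondary 3, 5, 7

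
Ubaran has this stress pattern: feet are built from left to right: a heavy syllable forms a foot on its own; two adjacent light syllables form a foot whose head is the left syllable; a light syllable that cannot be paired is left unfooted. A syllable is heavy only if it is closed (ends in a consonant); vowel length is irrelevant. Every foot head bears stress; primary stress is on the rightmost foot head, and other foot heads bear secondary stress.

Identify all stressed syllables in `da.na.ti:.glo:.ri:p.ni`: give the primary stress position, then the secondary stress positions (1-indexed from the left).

Weights: 1 da L, 2 na L, 3 ti: L, 4 glo: L, 5 ri:p H, 6 ni L.
Parse left to right (heavy = foot alone; LL = one foot; stranded L unfooted): (ˈda.na) (ˈti:.glo:) (ˈri:p) ni.
Foot heads: 1, 3, 5.
Primary stress on the rightmost head = syllable 5.
Secondary stress on 1, 3: ˌda.na.ˌti:.glo:.ˈri:p.ni.

primary 5, secondary 1, 3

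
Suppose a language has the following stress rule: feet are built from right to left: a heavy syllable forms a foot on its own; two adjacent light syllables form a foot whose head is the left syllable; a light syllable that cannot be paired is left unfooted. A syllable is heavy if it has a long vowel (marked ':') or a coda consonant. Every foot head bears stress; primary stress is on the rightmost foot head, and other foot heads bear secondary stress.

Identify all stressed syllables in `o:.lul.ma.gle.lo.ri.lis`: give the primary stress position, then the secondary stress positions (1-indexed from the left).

Weights: 1 o: H, 2 lul H, 3 ma L, 4 gle L, 5 lo L, 6 ri L, 7 lis H.
Parse right to left (heavy = foot alone; LL = one foot; stranded L unfooted): (ˈo:) (ˈlul) (ˈma.gle) (ˈlo.ri) (ˈlis).
Foot heads: 1, 2, 3, 5, 7.
Primary stress on the rightmost head = syllable 7.
Secondary stress on 1, 2, 3, 5: ˌo:.ˌlul.ˌma.gle.ˌlo.ri.ˈlis.

primary 7, secondary 1, 2, 3, 5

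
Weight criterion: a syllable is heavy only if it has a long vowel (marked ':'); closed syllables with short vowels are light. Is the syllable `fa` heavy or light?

light

`fa`: short vowel, open (no coda). Short vowel → light.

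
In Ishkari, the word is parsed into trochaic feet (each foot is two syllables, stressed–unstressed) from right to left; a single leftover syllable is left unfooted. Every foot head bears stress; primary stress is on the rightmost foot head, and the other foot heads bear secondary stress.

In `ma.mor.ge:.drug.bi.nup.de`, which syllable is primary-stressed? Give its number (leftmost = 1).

Parse right to left into trochaic (ˈσσ) feet: ma (ˈmor.ge:) (ˈdrug.bi) (ˈnup.de). Syllable 1 is left unfooted.
Foot heads (stressed positions): 2, 4, 6.
End Rule Rightmost: primary stress on the rightmost head = syllable 6.
Primary stress: syllable 6 → ma.mor.ge:.drug.bi.ˈnup.de.

6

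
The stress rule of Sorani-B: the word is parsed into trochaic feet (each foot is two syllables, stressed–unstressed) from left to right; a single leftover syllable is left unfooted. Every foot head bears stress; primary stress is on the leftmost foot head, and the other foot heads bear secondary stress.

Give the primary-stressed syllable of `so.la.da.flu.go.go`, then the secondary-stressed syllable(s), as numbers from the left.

primary 1, secondary 3, 5

Parse left to right into trochaic (ˈσσ) feet: (ˈso.la) (ˈda.flu) (ˈgo.go).
Foot heads (stressed positions): 1, 3, 5.
End Rule Leftmost: primary stress on the leftmost head = syllable 1.
Secondary stress on 3, 5: ˈso.la.ˌda.flu.ˌgo.go.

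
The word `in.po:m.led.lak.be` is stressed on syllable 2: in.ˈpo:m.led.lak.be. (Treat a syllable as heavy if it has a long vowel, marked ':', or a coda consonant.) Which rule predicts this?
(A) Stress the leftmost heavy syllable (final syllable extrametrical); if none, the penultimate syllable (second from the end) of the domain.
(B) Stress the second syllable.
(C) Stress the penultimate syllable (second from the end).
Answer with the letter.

B

Rule A → syllable 1 (observed: 2).
Rule B → syllable 2 ✓.
Rule C → syllable 4 (observed: 2).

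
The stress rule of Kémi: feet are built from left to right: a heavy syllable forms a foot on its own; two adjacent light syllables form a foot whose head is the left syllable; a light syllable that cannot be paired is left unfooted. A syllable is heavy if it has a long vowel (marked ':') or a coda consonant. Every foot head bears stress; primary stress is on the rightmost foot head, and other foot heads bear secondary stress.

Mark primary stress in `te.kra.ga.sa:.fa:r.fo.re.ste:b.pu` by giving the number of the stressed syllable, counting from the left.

8

Weights: 1 te L, 2 kra L, 3 ga L, 4 sa: H, 5 fa:r H, 6 fo L, 7 re L, 8 ste:b H, 9 pu L.
Parse left to right (heavy = foot alone; LL = one foot; stranded L unfooted): (ˈte.kra) ga (ˈsa:) (ˈfa:r) (ˈfo.re) (ˈste:b) pu.
Foot heads: 1, 4, 5, 6, 8.
Primary stress on the rightmost head = syllable 8.
Primary stress: syllable 8 → te.kra.ga.sa:.fa:r.fo.re.ˈste:b.pu.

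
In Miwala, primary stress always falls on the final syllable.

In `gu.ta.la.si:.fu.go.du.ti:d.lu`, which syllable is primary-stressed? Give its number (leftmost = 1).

The word has 9 syllables; the final syllable is syllable 9 (lu).
Primary stress: syllable 9 → gu.ta.la.si:.fu.go.du.ti:d.ˈlu.

9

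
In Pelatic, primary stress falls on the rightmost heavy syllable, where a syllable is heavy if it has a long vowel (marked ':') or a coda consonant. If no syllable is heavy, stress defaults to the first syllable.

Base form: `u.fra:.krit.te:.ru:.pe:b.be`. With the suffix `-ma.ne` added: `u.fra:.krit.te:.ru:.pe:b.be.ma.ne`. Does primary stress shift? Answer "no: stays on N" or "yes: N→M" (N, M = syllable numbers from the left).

Base `u.fra:.krit.te:.ru:.pe:b.be` (7 syllables):
  Weights: 1 u L, 2 fra: H, 3 krit H, 4 te: H, 5 ru: H, 6 pe:b H, 7 be L.
  Heavy syllables in the domain: 2, 3, 4, 5, 6. The rightmost is syllable 6 (pe:b).
  → primary stress on syllable 6.
Suffixed `u.fra:.krit.te:.ru:.pe:b.be.ma.ne` (9 syllables):
  Weights: 1 u L, 2 fra: H, 3 krit H, 4 te: H, 5 ru: H, 6 pe:b H, 7 be L, 8 ma L, 9 ne L.
  Heavy syllables in the domain: 2, 3, 4, 5, 6. The rightmost is syllable 6 (pe:b).
  → primary stress on syllable 6.

no: stays on 6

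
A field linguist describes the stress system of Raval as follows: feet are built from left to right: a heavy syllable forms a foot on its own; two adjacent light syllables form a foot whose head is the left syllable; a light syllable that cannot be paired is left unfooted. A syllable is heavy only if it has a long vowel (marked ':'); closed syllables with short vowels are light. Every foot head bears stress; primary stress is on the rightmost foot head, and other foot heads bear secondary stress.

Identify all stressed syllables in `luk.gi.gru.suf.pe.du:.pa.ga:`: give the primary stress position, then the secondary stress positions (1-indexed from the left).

Weights: 1 luk L, 2 gi L, 3 gru L, 4 suf L, 5 pe L, 6 du: H, 7 pa L, 8 ga: H.
Parse left to right (heavy = foot alone; LL = one foot; stranded L unfooted): (ˈluk.gi) (ˈgru.suf) pe (ˈdu:) pa (ˈga:).
Foot heads: 1, 3, 6, 8.
Primary stress on the rightmost head = syllable 8.
Secondary stress on 1, 3, 6: ˌluk.gi.ˌgru.suf.pe.ˌdu:.pa.ˈga:.

primary 8, secondary 1, 3, 6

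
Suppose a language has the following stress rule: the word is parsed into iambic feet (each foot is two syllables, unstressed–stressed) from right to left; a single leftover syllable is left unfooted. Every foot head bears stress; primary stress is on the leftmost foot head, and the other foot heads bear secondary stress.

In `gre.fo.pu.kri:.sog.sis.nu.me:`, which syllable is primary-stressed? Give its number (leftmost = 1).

2

Parse right to left into iambic (σˈσ) feet: (gre.ˈfo) (pu.ˈkri:) (sog.ˈsis) (nu.ˈme:).
Foot heads (stressed positions): 2, 4, 6, 8.
End Rule Leftmost: primary stress on the leftmost head = syllable 2.
Primary stress: syllable 2 → gre.ˈfo.pu.kri:.sog.sis.nu.me:.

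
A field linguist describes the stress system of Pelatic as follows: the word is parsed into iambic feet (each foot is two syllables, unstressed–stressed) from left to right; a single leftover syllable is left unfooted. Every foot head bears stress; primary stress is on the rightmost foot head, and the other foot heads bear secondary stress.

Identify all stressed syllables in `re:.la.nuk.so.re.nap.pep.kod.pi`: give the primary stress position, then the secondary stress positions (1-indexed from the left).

primary 8, secondary 2, 4, 6

Parse left to right into iambic (σˈσ) feet: (re:.ˈla) (nuk.ˈso) (re.ˈnap) (pep.ˈkod) pi. Syllable 9 is left unfooted.
Foot heads (stressed positions): 2, 4, 6, 8.
End Rule Rightmost: primary stress on the rightmost head = syllable 8.
Secondary stress on 2, 4, 6: re:.ˌla.nuk.ˌso.re.ˌnap.pep.ˈkod.pi.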